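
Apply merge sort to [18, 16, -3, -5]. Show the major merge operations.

Divide and conquer:
  Merge [18] + [16] -> [16, 18]
  Merge [-3] + [-5] -> [-5, -3]
  Merge [16, 18] + [-5, -3] -> [-5, -3, 16, 18]


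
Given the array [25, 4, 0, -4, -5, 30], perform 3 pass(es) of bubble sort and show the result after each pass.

After pass 1: [4, 0, -4, -5, 25, 30] (4 swaps)
After pass 2: [0, -4, -5, 4, 25, 30] (3 swaps)
After pass 3: [-4, -5, 0, 4, 25, 30] (2 swaps)
Total swaps: 9


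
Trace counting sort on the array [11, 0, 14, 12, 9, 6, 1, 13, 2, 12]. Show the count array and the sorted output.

Count array: [1, 1, 1, 0, 0, 0, 1, 0, 0, 1, 0, 1, 2, 1, 1]
(count[i] = number of elements equal to i)
Cumulative count: [1, 2, 3, 3, 3, 3, 4, 4, 4, 5, 5, 6, 8, 9, 10]
Sorted: [0, 1, 2, 6, 9, 11, 12, 12, 13, 14]


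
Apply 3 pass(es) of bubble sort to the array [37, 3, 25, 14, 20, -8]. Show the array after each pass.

After pass 1: [3, 25, 14, 20, -8, 37] (5 swaps)
After pass 2: [3, 14, 20, -8, 25, 37] (3 swaps)
After pass 3: [3, 14, -8, 20, 25, 37] (1 swaps)
Total swaps: 9


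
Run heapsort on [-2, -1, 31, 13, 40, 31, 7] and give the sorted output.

Build heap: [40, 13, 31, -2, -1, 31, 7]
Extract 40: [31, 13, 31, -2, -1, 7, 40]
Extract 31: [31, 13, 7, -2, -1, 31, 40]
Extract 31: [13, -1, 7, -2, 31, 31, 40]
Extract 13: [7, -1, -2, 13, 31, 31, 40]
Extract 7: [-1, -2, 7, 13, 31, 31, 40]
Extract -1: [-2, -1, 7, 13, 31, 31, 40]


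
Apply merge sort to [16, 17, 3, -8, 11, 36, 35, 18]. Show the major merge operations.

Divide and conquer:
  Merge [16] + [17] -> [16, 17]
  Merge [3] + [-8] -> [-8, 3]
  Merge [16, 17] + [-8, 3] -> [-8, 3, 16, 17]
  Merge [11] + [36] -> [11, 36]
  Merge [35] + [18] -> [18, 35]
  Merge [11, 36] + [18, 35] -> [11, 18, 35, 36]
  Merge [-8, 3, 16, 17] + [11, 18, 35, 36] -> [-8, 3, 11, 16, 17, 18, 35, 36]


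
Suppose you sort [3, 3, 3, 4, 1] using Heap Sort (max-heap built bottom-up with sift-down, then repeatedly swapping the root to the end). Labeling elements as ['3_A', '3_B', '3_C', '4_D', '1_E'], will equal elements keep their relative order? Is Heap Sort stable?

Trace Heap Sort on the labeled array (the key is the number; the letter only tracks identity):
  Build max-heap: [4_D, 3_A, 3_C, 3_B, 1_E]
  Swap root 4_D to index 4, re-heapify first 4 -> [3_A, 3_B, 3_C, 1_E, 4_D]
  Swap root 3_A to index 3, re-heapify first 3 -> [3_B, 1_E, 3_C, 3_A, 4_D]
  Swap root 3_B to index 2, re-heapify first 2 -> [3_C, 1_E, 3_B, 3_A, 4_D]
  Swap root 3_C to index 1, re-heapify first 1 -> [1_E, 3_C, 3_B, 3_A, 4_D]
Final order: [1_E, 3_C, 3_B, 3_A, 4_D]
Equal keys:
  value 3: originally 3_A, 3_B, 3_C; after sorting 3_C, 3_B, 3_A -> order changed
Equal keys were reordered, so Heap Sort is not stable: heap construction and root-to-end swaps move elements without regard to the original order of equal keys. (One such input is enough; an unstable sort may happen to preserve order on other inputs, but it gives no guarantee.)
Answer: Not stable


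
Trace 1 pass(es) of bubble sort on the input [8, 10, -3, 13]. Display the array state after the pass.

After pass 1: [8, -3, 10, 13] (1 swaps)
Total swaps: 1


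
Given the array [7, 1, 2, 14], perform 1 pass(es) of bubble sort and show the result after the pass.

After pass 1: [1, 2, 7, 14] (2 swaps)
Total swaps: 2


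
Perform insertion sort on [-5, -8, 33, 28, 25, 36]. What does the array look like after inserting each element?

First element -5 is already 'sorted'
Insert -8: shifted 1 elements -> [-8, -5, 33, 28, 25, 36]
Insert 33: shifted 0 elements -> [-8, -5, 33, 28, 25, 36]
Insert 28: shifted 1 elements -> [-8, -5, 28, 33, 25, 36]
Insert 25: shifted 2 elements -> [-8, -5, 25, 28, 33, 36]
Insert 36: shifted 0 elements -> [-8, -5, 25, 28, 33, 36]


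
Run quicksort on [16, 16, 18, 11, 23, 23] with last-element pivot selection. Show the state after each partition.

Partition 1: pivot=23 at index 5 -> [16, 16, 18, 11, 23, 23]
Partition 2: pivot=23 at index 4 -> [16, 16, 18, 11, 23, 23]
Partition 3: pivot=11 at index 0 -> [11, 16, 18, 16, 23, 23]
Partition 4: pivot=16 at index 2 -> [11, 16, 16, 18, 23, 23]


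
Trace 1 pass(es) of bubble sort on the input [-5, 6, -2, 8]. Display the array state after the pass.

After pass 1: [-5, -2, 6, 8] (1 swaps)
Total swaps: 1


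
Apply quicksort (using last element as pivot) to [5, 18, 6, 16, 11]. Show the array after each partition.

Partition 1: pivot=11 at index 2 -> [5, 6, 11, 16, 18]
Partition 2: pivot=6 at index 1 -> [5, 6, 11, 16, 18]
Partition 3: pivot=18 at index 4 -> [5, 6, 11, 16, 18]


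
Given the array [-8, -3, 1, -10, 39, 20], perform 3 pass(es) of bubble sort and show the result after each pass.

After pass 1: [-8, -3, -10, 1, 20, 39] (2 swaps)
After pass 2: [-8, -10, -3, 1, 20, 39] (1 swaps)
After pass 3: [-10, -8, -3, 1, 20, 39] (1 swaps)
Total swaps: 4


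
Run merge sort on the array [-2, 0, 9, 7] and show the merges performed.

Divide and conquer:
  Merge [-2] + [0] -> [-2, 0]
  Merge [9] + [7] -> [7, 9]
  Merge [-2, 0] + [7, 9] -> [-2, 0, 7, 9]


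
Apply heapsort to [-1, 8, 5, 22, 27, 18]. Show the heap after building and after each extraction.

Build heap: [27, 22, 18, -1, 8, 5]
Extract 27: [22, 8, 18, -1, 5, 27]
Extract 22: [18, 8, 5, -1, 22, 27]
Extract 18: [8, -1, 5, 18, 22, 27]
Extract 8: [5, -1, 8, 18, 22, 27]
Extract 5: [-1, 5, 8, 18, 22, 27]


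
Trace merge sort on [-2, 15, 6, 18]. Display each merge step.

Divide and conquer:
  Merge [-2] + [15] -> [-2, 15]
  Merge [6] + [18] -> [6, 18]
  Merge [-2, 15] + [6, 18] -> [-2, 6, 15, 18]


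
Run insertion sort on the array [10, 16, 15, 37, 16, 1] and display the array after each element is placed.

First element 10 is already 'sorted'
Insert 16: shifted 0 elements -> [10, 16, 15, 37, 16, 1]
Insert 15: shifted 1 elements -> [10, 15, 16, 37, 16, 1]
Insert 37: shifted 0 elements -> [10, 15, 16, 37, 16, 1]
Insert 16: shifted 1 elements -> [10, 15, 16, 16, 37, 1]
Insert 1: shifted 5 elements -> [1, 10, 15, 16, 16, 37]


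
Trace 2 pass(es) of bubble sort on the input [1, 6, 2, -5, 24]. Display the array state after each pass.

After pass 1: [1, 2, -5, 6, 24] (2 swaps)
After pass 2: [1, -5, 2, 6, 24] (1 swaps)
Total swaps: 3


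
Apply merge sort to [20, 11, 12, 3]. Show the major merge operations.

Divide and conquer:
  Merge [20] + [11] -> [11, 20]
  Merge [12] + [3] -> [3, 12]
  Merge [11, 20] + [3, 12] -> [3, 11, 12, 20]


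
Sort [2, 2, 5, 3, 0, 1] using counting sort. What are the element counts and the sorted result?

Count array: [1, 1, 2, 1, 0, 1]
(count[i] = number of elements equal to i)
Cumulative count: [1, 2, 4, 5, 5, 6]
Sorted: [0, 1, 2, 2, 3, 5]


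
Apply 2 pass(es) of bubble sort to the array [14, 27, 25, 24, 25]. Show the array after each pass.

After pass 1: [14, 25, 24, 25, 27] (3 swaps)
After pass 2: [14, 24, 25, 25, 27] (1 swaps)
Total swaps: 4


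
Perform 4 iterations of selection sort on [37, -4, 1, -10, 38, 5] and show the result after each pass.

Pass 1: Select minimum -10 at index 3, swap -> [-10, -4, 1, 37, 38, 5]
Pass 2: Select minimum -4 at index 1, swap -> [-10, -4, 1, 37, 38, 5]
Pass 3: Select minimum 1 at index 2, swap -> [-10, -4, 1, 37, 38, 5]
Pass 4: Select minimum 5 at index 5, swap -> [-10, -4, 1, 5, 38, 37]


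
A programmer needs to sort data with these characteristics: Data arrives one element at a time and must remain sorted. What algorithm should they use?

Best choice: Insertion sort
Reason: Insertion sort naturally handles online/streaming input by inserting each new element into sorted position


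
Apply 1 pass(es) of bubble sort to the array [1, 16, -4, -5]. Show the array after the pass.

After pass 1: [1, -4, -5, 16] (2 swaps)
Total swaps: 2


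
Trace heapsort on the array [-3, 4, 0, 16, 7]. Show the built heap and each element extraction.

Build heap: [16, 7, 0, 4, -3]
Extract 16: [7, 4, 0, -3, 16]
Extract 7: [4, -3, 0, 7, 16]
Extract 4: [0, -3, 4, 7, 16]
Extract 0: [-3, 0, 4, 7, 16]


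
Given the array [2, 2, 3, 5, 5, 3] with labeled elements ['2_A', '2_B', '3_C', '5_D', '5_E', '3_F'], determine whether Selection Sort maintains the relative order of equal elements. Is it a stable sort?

Trace Selection Sort on the labeled array (the key is the number; the letter only tracks identity):
  Pass 1: minimum 2_A is already at index 0; no swap -> [2_A, 2_B, 3_C, 5_D, 5_E, 3_F]
  Pass 2: minimum 2_B is already at index 1; no swap -> [2_A, 2_B, 3_C, 5_D, 5_E, 3_F]
  Pass 3: minimum 3_C is already at index 2; no swap -> [2_A, 2_B, 3_C, 5_D, 5_E, 3_F]
  Pass 4: minimum of unsorted part is 3_F at index 5; swap it with 5_D at index 3 -> [2_A, 2_B, 3_C, 3_F, 5_E, 5_D]
  Pass 5: minimum 5_E is already at index 4; no swap -> [2_A, 2_B, 3_C, 3_F, 5_E, 5_D]
Final order: [2_A, 2_B, 3_C, 3_F, 5_E, 5_D]
Equal keys:
  value 2: originally 2_A, 2_B; after sorting 2_A, 2_B -> order preserved
  value 3: originally 3_C, 3_F; after sorting 3_C, 3_F -> order preserved
  value 5: originally 5_D, 5_E; after sorting 5_E, 5_D -> order changed
Equal keys were reordered, so Selection Sort is not stable: the long-range swap that moves the minimum into place can carry an element past an equal key. (One such input is enough; an unstable sort may happen to preserve order on other inputs, but it gives no guarantee.)
Answer: Not stable


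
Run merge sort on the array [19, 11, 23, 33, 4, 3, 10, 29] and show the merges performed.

Divide and conquer:
  Merge [19] + [11] -> [11, 19]
  Merge [23] + [33] -> [23, 33]
  Merge [11, 19] + [23, 33] -> [11, 19, 23, 33]
  Merge [4] + [3] -> [3, 4]
  Merge [10] + [29] -> [10, 29]
  Merge [3, 4] + [10, 29] -> [3, 4, 10, 29]
  Merge [11, 19, 23, 33] + [3, 4, 10, 29] -> [3, 4, 10, 11, 19, 23, 29, 33]


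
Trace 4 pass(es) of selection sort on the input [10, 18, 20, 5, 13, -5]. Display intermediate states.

Pass 1: Select minimum -5 at index 5, swap -> [-5, 18, 20, 5, 13, 10]
Pass 2: Select minimum 5 at index 3, swap -> [-5, 5, 20, 18, 13, 10]
Pass 3: Select minimum 10 at index 5, swap -> [-5, 5, 10, 18, 13, 20]
Pass 4: Select minimum 13 at index 4, swap -> [-5, 5, 10, 13, 18, 20]


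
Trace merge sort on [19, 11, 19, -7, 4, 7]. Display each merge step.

Divide and conquer:
  Merge [11] + [19] -> [11, 19]
  Merge [19] + [11, 19] -> [11, 19, 19]
  Merge [4] + [7] -> [4, 7]
  Merge [-7] + [4, 7] -> [-7, 4, 7]
  Merge [11, 19, 19] + [-7, 4, 7] -> [-7, 4, 7, 11, 19, 19]


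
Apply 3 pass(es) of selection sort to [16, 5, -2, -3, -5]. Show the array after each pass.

Pass 1: Select minimum -5 at index 4, swap -> [-5, 5, -2, -3, 16]
Pass 2: Select minimum -3 at index 3, swap -> [-5, -3, -2, 5, 16]
Pass 3: Select minimum -2 at index 2, swap -> [-5, -3, -2, 5, 16]


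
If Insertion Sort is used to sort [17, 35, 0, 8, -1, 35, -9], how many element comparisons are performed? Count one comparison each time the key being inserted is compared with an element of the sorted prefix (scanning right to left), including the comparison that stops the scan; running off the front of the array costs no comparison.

Insert 35: 17 <= 35 (stop) = 1 comparison(s) -> [17, 35, 0, 8, -1, 35, -9]
Insert 0: 35 > 0 (shift), 17 > 0 (shift), reached front = 2 comparison(s) -> [0, 17, 35, 8, -1, 35, -9]
Insert 8: 35 > 8 (shift), 17 > 8 (shift), 0 <= 8 (stop) = 3 comparison(s) -> [0, 8, 17, 35, -1, 35, -9]
Insert -1: 35 > -1 (shift), 17 > -1 (shift), 8 > -1 (shift), 0 > -1 (shift), reached front = 4 comparison(s) -> [-1, 0, 8, 17, 35, 35, -9]
Insert 35: 35 <= 35 (stop) = 1 comparison(s) -> [-1, 0, 8, 17, 35, 35, -9]
Insert -9: 35 > -9 (shift), 35 > -9 (shift), 17 > -9 (shift), 8 > -9 (shift), 0 > -9 (shift), -1 > -9 (shift), reached front = 6 comparison(s) -> [-9, -1, 0, 8, 17, 35, 35]
Total comparisons: 1 + 2 + 3 + 4 + 1 + 6 = 17


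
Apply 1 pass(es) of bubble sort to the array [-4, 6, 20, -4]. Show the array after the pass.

After pass 1: [-4, 6, -4, 20] (1 swaps)
Total swaps: 1


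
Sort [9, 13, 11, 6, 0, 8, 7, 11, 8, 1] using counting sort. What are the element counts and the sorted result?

Count array: [1, 1, 0, 0, 0, 0, 1, 1, 2, 1, 0, 2, 0, 1]
(count[i] = number of elements equal to i)
Cumulative count: [1, 2, 2, 2, 2, 2, 3, 4, 6, 7, 7, 9, 9, 10]
Sorted: [0, 1, 6, 7, 8, 8, 9, 11, 11, 13]


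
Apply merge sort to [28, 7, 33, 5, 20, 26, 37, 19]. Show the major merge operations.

Divide and conquer:
  Merge [28] + [7] -> [7, 28]
  Merge [33] + [5] -> [5, 33]
  Merge [7, 28] + [5, 33] -> [5, 7, 28, 33]
  Merge [20] + [26] -> [20, 26]
  Merge [37] + [19] -> [19, 37]
  Merge [20, 26] + [19, 37] -> [19, 20, 26, 37]
  Merge [5, 7, 28, 33] + [19, 20, 26, 37] -> [5, 7, 19, 20, 26, 28, 33, 37]


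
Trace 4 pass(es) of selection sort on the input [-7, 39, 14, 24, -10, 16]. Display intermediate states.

Pass 1: Select minimum -10 at index 4, swap -> [-10, 39, 14, 24, -7, 16]
Pass 2: Select minimum -7 at index 4, swap -> [-10, -7, 14, 24, 39, 16]
Pass 3: Select minimum 14 at index 2, swap -> [-10, -7, 14, 24, 39, 16]
Pass 4: Select minimum 16 at index 5, swap -> [-10, -7, 14, 16, 39, 24]


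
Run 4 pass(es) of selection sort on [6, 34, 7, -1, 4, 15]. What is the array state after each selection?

Pass 1: Select minimum -1 at index 3, swap -> [-1, 34, 7, 6, 4, 15]
Pass 2: Select minimum 4 at index 4, swap -> [-1, 4, 7, 6, 34, 15]
Pass 3: Select minimum 6 at index 3, swap -> [-1, 4, 6, 7, 34, 15]
Pass 4: Select minimum 7 at index 3, swap -> [-1, 4, 6, 7, 34, 15]


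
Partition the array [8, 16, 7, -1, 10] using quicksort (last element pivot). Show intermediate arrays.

Partition 1: pivot=10 at index 3 -> [8, 7, -1, 10, 16]
Partition 2: pivot=-1 at index 0 -> [-1, 7, 8, 10, 16]
Partition 3: pivot=8 at index 2 -> [-1, 7, 8, 10, 16]


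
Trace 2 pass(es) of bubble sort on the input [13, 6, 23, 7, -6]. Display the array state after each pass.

After pass 1: [6, 13, 7, -6, 23] (3 swaps)
After pass 2: [6, 7, -6, 13, 23] (2 swaps)
Total swaps: 5


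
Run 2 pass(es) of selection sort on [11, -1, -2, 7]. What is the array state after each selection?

Pass 1: Select minimum -2 at index 2, swap -> [-2, -1, 11, 7]
Pass 2: Select minimum -1 at index 1, swap -> [-2, -1, 11, 7]


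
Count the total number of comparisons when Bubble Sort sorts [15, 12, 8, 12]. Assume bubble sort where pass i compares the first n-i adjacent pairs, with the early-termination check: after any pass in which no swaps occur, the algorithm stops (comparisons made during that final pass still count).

Pass 1: compare adjacent pairs (0,1)..(2,3) = 3 comparison(s), 3 swap(s) -> [12, 8, 12, 15]
Pass 2: compare adjacent pairs (0,1)..(1,2) = 2 comparison(s), 1 swap(s) -> [8, 12, 12, 15]
Pass 3: compare adjacent pairs (0,1)..(0,1) = 1 comparison(s), 0 swap(s) -> [8, 12, 12, 15]
No swaps in this pass, so bubble sort stops here.
Total comparisons: 3 + 2 + 1 = 6


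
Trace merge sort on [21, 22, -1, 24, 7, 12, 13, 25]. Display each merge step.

Divide and conquer:
  Merge [21] + [22] -> [21, 22]
  Merge [-1] + [24] -> [-1, 24]
  Merge [21, 22] + [-1, 24] -> [-1, 21, 22, 24]
  Merge [7] + [12] -> [7, 12]
  Merge [13] + [25] -> [13, 25]
  Merge [7, 12] + [13, 25] -> [7, 12, 13, 25]
  Merge [-1, 21, 22, 24] + [7, 12, 13, 25] -> [-1, 7, 12, 13, 21, 22, 24, 25]


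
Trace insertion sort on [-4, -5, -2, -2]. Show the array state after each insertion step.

First element -4 is already 'sorted'
Insert -5: shifted 1 elements -> [-5, -4, -2, -2]
Insert -2: shifted 0 elements -> [-5, -4, -2, -2]
Insert -2: shifted 0 elements -> [-5, -4, -2, -2]


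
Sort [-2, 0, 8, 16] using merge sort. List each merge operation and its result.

Divide and conquer:
  Merge [-2] + [0] -> [-2, 0]
  Merge [8] + [16] -> [8, 16]
  Merge [-2, 0] + [8, 16] -> [-2, 0, 8, 16]


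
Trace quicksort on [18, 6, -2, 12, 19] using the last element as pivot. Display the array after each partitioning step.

Partition 1: pivot=19 at index 4 -> [18, 6, -2, 12, 19]
Partition 2: pivot=12 at index 2 -> [6, -2, 12, 18, 19]
Partition 3: pivot=-2 at index 0 -> [-2, 6, 12, 18, 19]


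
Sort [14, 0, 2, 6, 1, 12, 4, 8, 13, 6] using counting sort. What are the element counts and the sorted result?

Count array: [1, 1, 1, 0, 1, 0, 2, 0, 1, 0, 0, 0, 1, 1, 1]
(count[i] = number of elements equal to i)
Cumulative count: [1, 2, 3, 3, 4, 4, 6, 6, 7, 7, 7, 7, 8, 9, 10]
Sorted: [0, 1, 2, 4, 6, 6, 8, 12, 13, 14]


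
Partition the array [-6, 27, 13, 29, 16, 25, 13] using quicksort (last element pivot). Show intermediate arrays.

Partition 1: pivot=13 at index 2 -> [-6, 13, 13, 29, 16, 25, 27]
Partition 2: pivot=13 at index 1 -> [-6, 13, 13, 29, 16, 25, 27]
Partition 3: pivot=27 at index 5 -> [-6, 13, 13, 16, 25, 27, 29]
Partition 4: pivot=25 at index 4 -> [-6, 13, 13, 16, 25, 27, 29]


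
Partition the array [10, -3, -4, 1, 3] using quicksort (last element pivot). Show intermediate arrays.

Partition 1: pivot=3 at index 3 -> [-3, -4, 1, 3, 10]
Partition 2: pivot=1 at index 2 -> [-3, -4, 1, 3, 10]
Partition 3: pivot=-4 at index 0 -> [-4, -3, 1, 3, 10]


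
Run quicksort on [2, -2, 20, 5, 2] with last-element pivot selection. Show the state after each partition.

Partition 1: pivot=2 at index 2 -> [2, -2, 2, 5, 20]
Partition 2: pivot=-2 at index 0 -> [-2, 2, 2, 5, 20]
Partition 3: pivot=20 at index 4 -> [-2, 2, 2, 5, 20]


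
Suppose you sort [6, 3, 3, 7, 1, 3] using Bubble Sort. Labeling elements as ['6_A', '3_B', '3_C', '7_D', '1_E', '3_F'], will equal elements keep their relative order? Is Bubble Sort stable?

Trace Bubble Sort on the labeled array (the key is the number; the letter only tracks identity):
  After pass 1: [3_B, 3_C, 6_A, 1_E, 3_F, 7_D]
  After pass 2: [3_B, 3_C, 1_E, 3_F, 6_A, 7_D]
  After pass 3: [3_B, 1_E, 3_C, 3_F, 6_A, 7_D]
  After pass 4: [1_E, 3_B, 3_C, 3_F, 6_A, 7_D]
  After pass 5: [1_E, 3_B, 3_C, 3_F, 6_A, 7_D] (no swaps, done)
Final order: [1_E, 3_B, 3_C, 3_F, 6_A, 7_D]
Equal keys:
  value 3: originally 3_B, 3_C, 3_F; after sorting 3_B, 3_C, 3_F -> order preserved
All equal keys kept their original relative order. Bubble Sort is stable: it only swaps adjacent elements when the left one is strictly greater, so equal keys never move past each other.
Answer: Stable


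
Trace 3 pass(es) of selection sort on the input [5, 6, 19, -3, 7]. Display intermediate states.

Pass 1: Select minimum -3 at index 3, swap -> [-3, 6, 19, 5, 7]
Pass 2: Select minimum 5 at index 3, swap -> [-3, 5, 19, 6, 7]
Pass 3: Select minimum 6 at index 3, swap -> [-3, 5, 6, 19, 7]


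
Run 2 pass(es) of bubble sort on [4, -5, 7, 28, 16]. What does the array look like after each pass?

After pass 1: [-5, 4, 7, 16, 28] (2 swaps)
After pass 2: [-5, 4, 7, 16, 28] (0 swaps)
Total swaps: 2


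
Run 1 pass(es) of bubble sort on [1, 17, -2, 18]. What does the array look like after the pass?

After pass 1: [1, -2, 17, 18] (1 swaps)
Total swaps: 1


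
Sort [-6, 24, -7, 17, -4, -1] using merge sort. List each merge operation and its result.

Divide and conquer:
  Merge [24] + [-7] -> [-7, 24]
  Merge [-6] + [-7, 24] -> [-7, -6, 24]
  Merge [-4] + [-1] -> [-4, -1]
  Merge [17] + [-4, -1] -> [-4, -1, 17]
  Merge [-7, -6, 24] + [-4, -1, 17] -> [-7, -6, -4, -1, 17, 24]


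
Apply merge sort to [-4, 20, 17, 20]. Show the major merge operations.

Divide and conquer:
  Merge [-4] + [20] -> [-4, 20]
  Merge [17] + [20] -> [17, 20]
  Merge [-4, 20] + [17, 20] -> [-4, 17, 20, 20]


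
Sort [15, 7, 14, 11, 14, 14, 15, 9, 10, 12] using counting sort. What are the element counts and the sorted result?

Count array: [0, 0, 0, 0, 0, 0, 0, 1, 0, 1, 1, 1, 1, 0, 3, 2]
(count[i] = number of elements equal to i)
Cumulative count: [0, 0, 0, 0, 0, 0, 0, 1, 1, 2, 3, 4, 5, 5, 8, 10]
Sorted: [7, 9, 10, 11, 12, 14, 14, 14, 15, 15]


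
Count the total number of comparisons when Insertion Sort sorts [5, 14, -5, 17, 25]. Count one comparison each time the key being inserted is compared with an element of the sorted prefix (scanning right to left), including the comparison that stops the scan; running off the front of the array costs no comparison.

Insert 14: 5 <= 14 (stop) = 1 comparison(s) -> [5, 14, -5, 17, 25]
Insert -5: 14 > -5 (shift), 5 > -5 (shift), reached front = 2 comparison(s) -> [-5, 5, 14, 17, 25]
Insert 17: 14 <= 17 (stop) = 1 comparison(s) -> [-5, 5, 14, 17, 25]
Insert 25: 17 <= 25 (stop) = 1 comparison(s) -> [-5, 5, 14, 17, 25]
Total comparisons: 1 + 2 + 1 + 1 = 5


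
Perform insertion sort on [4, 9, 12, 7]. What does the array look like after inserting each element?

First element 4 is already 'sorted'
Insert 9: shifted 0 elements -> [4, 9, 12, 7]
Insert 12: shifted 0 elements -> [4, 9, 12, 7]
Insert 7: shifted 2 elements -> [4, 7, 9, 12]


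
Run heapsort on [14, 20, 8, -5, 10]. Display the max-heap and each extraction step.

Build heap: [20, 14, 8, -5, 10]
Extract 20: [14, 10, 8, -5, 20]
Extract 14: [10, -5, 8, 14, 20]
Extract 10: [8, -5, 10, 14, 20]
Extract 8: [-5, 8, 10, 14, 20]


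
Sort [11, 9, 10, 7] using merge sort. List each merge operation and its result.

Divide and conquer:
  Merge [11] + [9] -> [9, 11]
  Merge [10] + [7] -> [7, 10]
  Merge [9, 11] + [7, 10] -> [7, 9, 10, 11]


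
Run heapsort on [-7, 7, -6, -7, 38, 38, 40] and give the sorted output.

Build heap: [40, 38, 38, -7, 7, -7, -6]
Extract 40: [38, 7, 38, -7, -6, -7, 40]
Extract 38: [38, 7, -7, -7, -6, 38, 40]
Extract 38: [7, -6, -7, -7, 38, 38, 40]
Extract 7: [-6, -7, -7, 7, 38, 38, 40]
Extract -6: [-7, -7, -6, 7, 38, 38, 40]
Extract -7: [-7, -7, -6, 7, 38, 38, 40]


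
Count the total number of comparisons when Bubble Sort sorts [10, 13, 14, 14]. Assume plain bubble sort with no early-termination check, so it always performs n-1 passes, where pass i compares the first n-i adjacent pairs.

Pass 1: compare adjacent pairs (0,1)..(2,3) = 3 comparison(s), 0 swap(s) -> [10, 13, 14, 14]
Pass 2: compare adjacent pairs (0,1)..(1,2) = 2 comparison(s), 0 swap(s) -> [10, 13, 14, 14]
Pass 3: compare adjacent pairs (0,1)..(0,1) = 1 comparison(s), 0 swap(s) -> [10, 13, 14, 14]
Total comparisons: 3 + 2 + 1 = 6


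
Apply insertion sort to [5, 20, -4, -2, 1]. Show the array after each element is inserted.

First element 5 is already 'sorted'
Insert 20: shifted 0 elements -> [5, 20, -4, -2, 1]
Insert -4: shifted 2 elements -> [-4, 5, 20, -2, 1]
Insert -2: shifted 2 elements -> [-4, -2, 5, 20, 1]
Insert 1: shifted 2 elements -> [-4, -2, 1, 5, 20]


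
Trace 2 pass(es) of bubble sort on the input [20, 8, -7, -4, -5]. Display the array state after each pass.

After pass 1: [8, -7, -4, -5, 20] (4 swaps)
After pass 2: [-7, -4, -5, 8, 20] (3 swaps)
Total swaps: 7


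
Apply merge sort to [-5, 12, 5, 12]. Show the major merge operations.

Divide and conquer:
  Merge [-5] + [12] -> [-5, 12]
  Merge [5] + [12] -> [5, 12]
  Merge [-5, 12] + [5, 12] -> [-5, 5, 12, 12]


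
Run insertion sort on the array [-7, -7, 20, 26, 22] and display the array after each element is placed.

First element -7 is already 'sorted'
Insert -7: shifted 0 elements -> [-7, -7, 20, 26, 22]
Insert 20: shifted 0 elements -> [-7, -7, 20, 26, 22]
Insert 26: shifted 0 elements -> [-7, -7, 20, 26, 22]
Insert 22: shifted 1 elements -> [-7, -7, 20, 22, 26]


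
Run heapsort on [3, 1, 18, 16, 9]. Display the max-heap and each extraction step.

Build heap: [18, 16, 3, 1, 9]
Extract 18: [16, 9, 3, 1, 18]
Extract 16: [9, 1, 3, 16, 18]
Extract 9: [3, 1, 9, 16, 18]
Extract 3: [1, 3, 9, 16, 18]


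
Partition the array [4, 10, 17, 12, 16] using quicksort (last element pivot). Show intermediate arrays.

Partition 1: pivot=16 at index 3 -> [4, 10, 12, 16, 17]
Partition 2: pivot=12 at index 2 -> [4, 10, 12, 16, 17]
Partition 3: pivot=10 at index 1 -> [4, 10, 12, 16, 17]


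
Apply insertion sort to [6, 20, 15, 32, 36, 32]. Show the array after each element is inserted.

First element 6 is already 'sorted'
Insert 20: shifted 0 elements -> [6, 20, 15, 32, 36, 32]
Insert 15: shifted 1 elements -> [6, 15, 20, 32, 36, 32]
Insert 32: shifted 0 elements -> [6, 15, 20, 32, 36, 32]
Insert 36: shifted 0 elements -> [6, 15, 20, 32, 36, 32]
Insert 32: shifted 1 elements -> [6, 15, 20, 32, 32, 36]


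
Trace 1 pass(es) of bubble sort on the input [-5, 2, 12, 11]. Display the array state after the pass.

After pass 1: [-5, 2, 11, 12] (1 swaps)
Total swaps: 1


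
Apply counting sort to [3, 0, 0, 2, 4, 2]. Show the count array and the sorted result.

Count array: [2, 0, 2, 1, 1]
(count[i] = number of elements equal to i)
Cumulative count: [2, 2, 4, 5, 6]
Sorted: [0, 0, 2, 2, 3, 4]


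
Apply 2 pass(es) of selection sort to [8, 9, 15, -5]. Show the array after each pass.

Pass 1: Select minimum -5 at index 3, swap -> [-5, 9, 15, 8]
Pass 2: Select minimum 8 at index 3, swap -> [-5, 8, 15, 9]


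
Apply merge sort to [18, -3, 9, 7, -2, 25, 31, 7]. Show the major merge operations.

Divide and conquer:
  Merge [18] + [-3] -> [-3, 18]
  Merge [9] + [7] -> [7, 9]
  Merge [-3, 18] + [7, 9] -> [-3, 7, 9, 18]
  Merge [-2] + [25] -> [-2, 25]
  Merge [31] + [7] -> [7, 31]
  Merge [-2, 25] + [7, 31] -> [-2, 7, 25, 31]
  Merge [-3, 7, 9, 18] + [-2, 7, 25, 31] -> [-3, -2, 7, 7, 9, 18, 25, 31]


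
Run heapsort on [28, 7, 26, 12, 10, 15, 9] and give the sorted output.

Build heap: [28, 12, 26, 7, 10, 15, 9]
Extract 28: [26, 12, 15, 7, 10, 9, 28]
Extract 26: [15, 12, 9, 7, 10, 26, 28]
Extract 15: [12, 10, 9, 7, 15, 26, 28]
Extract 12: [10, 7, 9, 12, 15, 26, 28]
Extract 10: [9, 7, 10, 12, 15, 26, 28]
Extract 9: [7, 9, 10, 12, 15, 26, 28]


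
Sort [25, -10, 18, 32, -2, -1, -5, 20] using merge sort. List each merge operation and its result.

Divide and conquer:
  Merge [25] + [-10] -> [-10, 25]
  Merge [18] + [32] -> [18, 32]
  Merge [-10, 25] + [18, 32] -> [-10, 18, 25, 32]
  Merge [-2] + [-1] -> [-2, -1]
  Merge [-5] + [20] -> [-5, 20]
  Merge [-2, -1] + [-5, 20] -> [-5, -2, -1, 20]
  Merge [-10, 18, 25, 32] + [-5, -2, -1, 20] -> [-10, -5, -2, -1, 18, 20, 25, 32]


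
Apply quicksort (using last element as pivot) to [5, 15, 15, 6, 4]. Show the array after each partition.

Partition 1: pivot=4 at index 0 -> [4, 15, 15, 6, 5]
Partition 2: pivot=5 at index 1 -> [4, 5, 15, 6, 15]
Partition 3: pivot=15 at index 4 -> [4, 5, 15, 6, 15]
Partition 4: pivot=6 at index 2 -> [4, 5, 6, 15, 15]


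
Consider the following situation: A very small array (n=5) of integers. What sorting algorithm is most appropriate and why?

Best choice: Insertion sort
Reason: For tiny inputs the O(n^2) overhead is negligible and insertion sort has minimal constant factors


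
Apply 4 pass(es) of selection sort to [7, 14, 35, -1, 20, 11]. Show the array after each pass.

Pass 1: Select minimum -1 at index 3, swap -> [-1, 14, 35, 7, 20, 11]
Pass 2: Select minimum 7 at index 3, swap -> [-1, 7, 35, 14, 20, 11]
Pass 3: Select minimum 11 at index 5, swap -> [-1, 7, 11, 14, 20, 35]
Pass 4: Select minimum 14 at index 3, swap -> [-1, 7, 11, 14, 20, 35]


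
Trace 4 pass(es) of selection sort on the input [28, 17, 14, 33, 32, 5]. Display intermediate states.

Pass 1: Select minimum 5 at index 5, swap -> [5, 17, 14, 33, 32, 28]
Pass 2: Select minimum 14 at index 2, swap -> [5, 14, 17, 33, 32, 28]
Pass 3: Select minimum 17 at index 2, swap -> [5, 14, 17, 33, 32, 28]
Pass 4: Select minimum 28 at index 5, swap -> [5, 14, 17, 28, 32, 33]


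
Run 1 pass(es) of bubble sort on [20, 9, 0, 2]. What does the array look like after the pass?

After pass 1: [9, 0, 2, 20] (3 swaps)
Total swaps: 3


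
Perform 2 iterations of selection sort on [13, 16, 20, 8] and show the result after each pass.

Pass 1: Select minimum 8 at index 3, swap -> [8, 16, 20, 13]
Pass 2: Select minimum 13 at index 3, swap -> [8, 13, 20, 16]


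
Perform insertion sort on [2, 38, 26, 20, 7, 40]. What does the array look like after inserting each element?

First element 2 is already 'sorted'
Insert 38: shifted 0 elements -> [2, 38, 26, 20, 7, 40]
Insert 26: shifted 1 elements -> [2, 26, 38, 20, 7, 40]
Insert 20: shifted 2 elements -> [2, 20, 26, 38, 7, 40]
Insert 7: shifted 3 elements -> [2, 7, 20, 26, 38, 40]
Insert 40: shifted 0 elements -> [2, 7, 20, 26, 38, 40]


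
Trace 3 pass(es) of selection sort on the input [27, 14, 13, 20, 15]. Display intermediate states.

Pass 1: Select minimum 13 at index 2, swap -> [13, 14, 27, 20, 15]
Pass 2: Select minimum 14 at index 1, swap -> [13, 14, 27, 20, 15]
Pass 3: Select minimum 15 at index 4, swap -> [13, 14, 15, 20, 27]


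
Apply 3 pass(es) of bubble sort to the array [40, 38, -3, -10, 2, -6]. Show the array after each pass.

After pass 1: [38, -3, -10, 2, -6, 40] (5 swaps)
After pass 2: [-3, -10, 2, -6, 38, 40] (4 swaps)
After pass 3: [-10, -3, -6, 2, 38, 40] (2 swaps)
Total swaps: 11


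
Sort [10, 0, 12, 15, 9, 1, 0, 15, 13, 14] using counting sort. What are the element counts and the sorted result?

Count array: [2, 1, 0, 0, 0, 0, 0, 0, 0, 1, 1, 0, 1, 1, 1, 2]
(count[i] = number of elements equal to i)
Cumulative count: [2, 3, 3, 3, 3, 3, 3, 3, 3, 4, 5, 5, 6, 7, 8, 10]
Sorted: [0, 0, 1, 9, 10, 12, 13, 14, 15, 15]


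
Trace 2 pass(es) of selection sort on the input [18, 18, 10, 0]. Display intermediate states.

Pass 1: Select minimum 0 at index 3, swap -> [0, 18, 10, 18]
Pass 2: Select minimum 10 at index 2, swap -> [0, 10, 18, 18]


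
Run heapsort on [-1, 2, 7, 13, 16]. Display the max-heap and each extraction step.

Build heap: [16, 13, 7, -1, 2]
Extract 16: [13, 2, 7, -1, 16]
Extract 13: [7, 2, -1, 13, 16]
Extract 7: [2, -1, 7, 13, 16]
Extract 2: [-1, 2, 7, 13, 16]


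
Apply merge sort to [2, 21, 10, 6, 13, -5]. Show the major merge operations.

Divide and conquer:
  Merge [21] + [10] -> [10, 21]
  Merge [2] + [10, 21] -> [2, 10, 21]
  Merge [13] + [-5] -> [-5, 13]
  Merge [6] + [-5, 13] -> [-5, 6, 13]
  Merge [2, 10, 21] + [-5, 6, 13] -> [-5, 2, 6, 10, 13, 21]


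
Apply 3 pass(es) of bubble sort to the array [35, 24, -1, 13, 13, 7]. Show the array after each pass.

After pass 1: [24, -1, 13, 13, 7, 35] (5 swaps)
After pass 2: [-1, 13, 13, 7, 24, 35] (4 swaps)
After pass 3: [-1, 13, 7, 13, 24, 35] (1 swaps)
Total swaps: 10


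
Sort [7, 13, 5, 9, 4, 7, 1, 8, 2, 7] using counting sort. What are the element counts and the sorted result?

Count array: [0, 1, 1, 0, 1, 1, 0, 3, 1, 1, 0, 0, 0, 1]
(count[i] = number of elements equal to i)
Cumulative count: [0, 1, 2, 2, 3, 4, 4, 7, 8, 9, 9, 9, 9, 10]
Sorted: [1, 2, 4, 5, 7, 7, 7, 8, 9, 13]


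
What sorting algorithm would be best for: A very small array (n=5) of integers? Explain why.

Best choice: Insertion sort
Reason: For tiny inputs the O(n^2) overhead is negligible and insertion sort has minimal constant factors


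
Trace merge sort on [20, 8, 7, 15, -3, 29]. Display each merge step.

Divide and conquer:
  Merge [8] + [7] -> [7, 8]
  Merge [20] + [7, 8] -> [7, 8, 20]
  Merge [-3] + [29] -> [-3, 29]
  Merge [15] + [-3, 29] -> [-3, 15, 29]
  Merge [7, 8, 20] + [-3, 15, 29] -> [-3, 7, 8, 15, 20, 29]


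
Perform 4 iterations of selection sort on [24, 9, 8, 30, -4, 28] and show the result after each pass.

Pass 1: Select minimum -4 at index 4, swap -> [-4, 9, 8, 30, 24, 28]
Pass 2: Select minimum 8 at index 2, swap -> [-4, 8, 9, 30, 24, 28]
Pass 3: Select minimum 9 at index 2, swap -> [-4, 8, 9, 30, 24, 28]
Pass 4: Select minimum 24 at index 4, swap -> [-4, 8, 9, 24, 30, 28]


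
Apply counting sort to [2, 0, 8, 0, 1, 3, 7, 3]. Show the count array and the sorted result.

Count array: [2, 1, 1, 2, 0, 0, 0, 1, 1]
(count[i] = number of elements equal to i)
Cumulative count: [2, 3, 4, 6, 6, 6, 6, 7, 8]
Sorted: [0, 0, 1, 2, 3, 3, 7, 8]


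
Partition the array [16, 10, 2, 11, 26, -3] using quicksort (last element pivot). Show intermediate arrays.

Partition 1: pivot=-3 at index 0 -> [-3, 10, 2, 11, 26, 16]
Partition 2: pivot=16 at index 4 -> [-3, 10, 2, 11, 16, 26]
Partition 3: pivot=11 at index 3 -> [-3, 10, 2, 11, 16, 26]
Partition 4: pivot=2 at index 1 -> [-3, 2, 10, 11, 16, 26]


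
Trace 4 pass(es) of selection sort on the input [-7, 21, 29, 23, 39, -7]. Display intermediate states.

Pass 1: Select minimum -7 at index 0, swap -> [-7, 21, 29, 23, 39, -7]
Pass 2: Select minimum -7 at index 5, swap -> [-7, -7, 29, 23, 39, 21]
Pass 3: Select minimum 21 at index 5, swap -> [-7, -7, 21, 23, 39, 29]
Pass 4: Select minimum 23 at index 3, swap -> [-7, -7, 21, 23, 39, 29]


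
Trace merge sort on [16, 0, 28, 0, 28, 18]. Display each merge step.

Divide and conquer:
  Merge [0] + [28] -> [0, 28]
  Merge [16] + [0, 28] -> [0, 16, 28]
  Merge [28] + [18] -> [18, 28]
  Merge [0] + [18, 28] -> [0, 18, 28]
  Merge [0, 16, 28] + [0, 18, 28] -> [0, 0, 16, 18, 28, 28]


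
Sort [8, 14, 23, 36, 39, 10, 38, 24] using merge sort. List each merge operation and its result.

Divide and conquer:
  Merge [8] + [14] -> [8, 14]
  Merge [23] + [36] -> [23, 36]
  Merge [8, 14] + [23, 36] -> [8, 14, 23, 36]
  Merge [39] + [10] -> [10, 39]
  Merge [38] + [24] -> [24, 38]
  Merge [10, 39] + [24, 38] -> [10, 24, 38, 39]
  Merge [8, 14, 23, 36] + [10, 24, 38, 39] -> [8, 10, 14, 23, 24, 36, 38, 39]


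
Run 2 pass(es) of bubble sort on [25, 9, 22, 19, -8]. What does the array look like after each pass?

After pass 1: [9, 22, 19, -8, 25] (4 swaps)
After pass 2: [9, 19, -8, 22, 25] (2 swaps)
Total swaps: 6


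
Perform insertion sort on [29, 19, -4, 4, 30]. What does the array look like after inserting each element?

First element 29 is already 'sorted'
Insert 19: shifted 1 elements -> [19, 29, -4, 4, 30]
Insert -4: shifted 2 elements -> [-4, 19, 29, 4, 30]
Insert 4: shifted 2 elements -> [-4, 4, 19, 29, 30]
Insert 30: shifted 0 elements -> [-4, 4, 19, 29, 30]


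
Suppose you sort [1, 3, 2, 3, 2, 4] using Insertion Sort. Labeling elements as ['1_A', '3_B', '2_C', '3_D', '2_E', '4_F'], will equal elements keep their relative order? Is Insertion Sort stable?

Trace Insertion Sort on the labeled array (the key is the number; the letter only tracks identity):
  Insert 3_B at index 1: [1_A, 3_B, 2_C, 3_D, 2_E, 4_F]
  Insert 2_C at index 1: [1_A, 2_C, 3_B, 3_D, 2_E, 4_F]
  Insert 3_D at index 3: [1_A, 2_C, 3_B, 3_D, 2_E, 4_F]
  Insert 2_E at index 2: [1_A, 2_C, 2_E, 3_B, 3_D, 4_F]
  Insert 4_F at index 5: [1_A, 2_C, 2_E, 3_B, 3_D, 4_F]
Final order: [1_A, 2_C, 2_E, 3_B, 3_D, 4_F]
Equal keys:
  value 2: originally 2_C, 2_E; after sorting 2_C, 2_E -> order preserved
  value 3: originally 3_B, 3_D; after sorting 3_B, 3_D -> order preserved
All equal keys kept their original relative order. Insertion Sort is stable: elements are shifted only while they are strictly greater than the key, so a key is inserted after any equal elements already placed.
Answer: Stable


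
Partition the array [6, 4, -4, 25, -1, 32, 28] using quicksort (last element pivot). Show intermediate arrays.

Partition 1: pivot=28 at index 5 -> [6, 4, -4, 25, -1, 28, 32]
Partition 2: pivot=-1 at index 1 -> [-4, -1, 6, 25, 4, 28, 32]
Partition 3: pivot=4 at index 2 -> [-4, -1, 4, 25, 6, 28, 32]
Partition 4: pivot=6 at index 3 -> [-4, -1, 4, 6, 25, 28, 32]


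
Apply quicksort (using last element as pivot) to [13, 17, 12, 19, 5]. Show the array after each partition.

Partition 1: pivot=5 at index 0 -> [5, 17, 12, 19, 13]
Partition 2: pivot=13 at index 2 -> [5, 12, 13, 19, 17]
Partition 3: pivot=17 at index 3 -> [5, 12, 13, 17, 19]


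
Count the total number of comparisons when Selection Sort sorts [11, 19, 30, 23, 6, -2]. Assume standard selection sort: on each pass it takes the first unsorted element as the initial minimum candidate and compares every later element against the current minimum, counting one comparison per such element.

Pass 1: scan indices 1..5 for the minimum = 5 comparison(s); min is -2, place at index 0 -> [-2, 19, 30, 23, 6, 11]
Pass 2: scan indices 2..5 for the minimum = 4 comparison(s); min is 6, place at index 1 -> [-2, 6, 30, 23, 19, 11]
Pass 3: scan indices 3..5 for the minimum = 3 comparison(s); min is 11, place at index 2 -> [-2, 6, 11, 23, 19, 30]
Pass 4: scan indices 4..5 for the minimum = 2 comparison(s); min is 19, place at index 3 -> [-2, 6, 11, 19, 23, 30]
Pass 5: scan indices 5..5 for the minimum = 1 comparison(s); min is 23, place at index 4 -> [-2, 6, 11, 19, 23, 30]
Selection sort always scans the whole unsorted suffix, so the count is (n-1) + (n-2) + ... + 1 = n(n-1)/2 = 6*5/2 = 15 regardless of the input order.
Total comparisons: 5 + 4 + 3 + 2 + 1 = 15


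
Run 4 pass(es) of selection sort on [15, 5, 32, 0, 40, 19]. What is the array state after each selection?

Pass 1: Select minimum 0 at index 3, swap -> [0, 5, 32, 15, 40, 19]
Pass 2: Select minimum 5 at index 1, swap -> [0, 5, 32, 15, 40, 19]
Pass 3: Select minimum 15 at index 3, swap -> [0, 5, 15, 32, 40, 19]
Pass 4: Select minimum 19 at index 5, swap -> [0, 5, 15, 19, 40, 32]


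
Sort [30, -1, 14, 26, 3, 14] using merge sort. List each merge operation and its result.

Divide and conquer:
  Merge [-1] + [14] -> [-1, 14]
  Merge [30] + [-1, 14] -> [-1, 14, 30]
  Merge [3] + [14] -> [3, 14]
  Merge [26] + [3, 14] -> [3, 14, 26]
  Merge [-1, 14, 30] + [3, 14, 26] -> [-1, 3, 14, 14, 26, 30]


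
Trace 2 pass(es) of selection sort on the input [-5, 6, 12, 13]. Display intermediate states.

Pass 1: Select minimum -5 at index 0, swap -> [-5, 6, 12, 13]
Pass 2: Select minimum 6 at index 1, swap -> [-5, 6, 12, 13]


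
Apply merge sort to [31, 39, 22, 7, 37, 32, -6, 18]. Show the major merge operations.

Divide and conquer:
  Merge [31] + [39] -> [31, 39]
  Merge [22] + [7] -> [7, 22]
  Merge [31, 39] + [7, 22] -> [7, 22, 31, 39]
  Merge [37] + [32] -> [32, 37]
  Merge [-6] + [18] -> [-6, 18]
  Merge [32, 37] + [-6, 18] -> [-6, 18, 32, 37]
  Merge [7, 22, 31, 39] + [-6, 18, 32, 37] -> [-6, 7, 18, 22, 31, 32, 37, 39]


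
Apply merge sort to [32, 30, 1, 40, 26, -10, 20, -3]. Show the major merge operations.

Divide and conquer:
  Merge [32] + [30] -> [30, 32]
  Merge [1] + [40] -> [1, 40]
  Merge [30, 32] + [1, 40] -> [1, 30, 32, 40]
  Merge [26] + [-10] -> [-10, 26]
  Merge [20] + [-3] -> [-3, 20]
  Merge [-10, 26] + [-3, 20] -> [-10, -3, 20, 26]
  Merge [1, 30, 32, 40] + [-10, -3, 20, 26] -> [-10, -3, 1, 20, 26, 30, 32, 40]


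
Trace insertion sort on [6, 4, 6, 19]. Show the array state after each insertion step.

First element 6 is already 'sorted'
Insert 4: shifted 1 elements -> [4, 6, 6, 19]
Insert 6: shifted 0 elements -> [4, 6, 6, 19]
Insert 19: shifted 0 elements -> [4, 6, 6, 19]


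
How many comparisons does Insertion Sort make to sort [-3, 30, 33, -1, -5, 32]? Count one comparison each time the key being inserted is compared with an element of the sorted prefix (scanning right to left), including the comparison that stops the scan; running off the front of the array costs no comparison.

Insert 30: -3 <= 30 (stop) = 1 comparison(s) -> [-3, 30, 33, -1, -5, 32]
Insert 33: 30 <= 33 (stop) = 1 comparison(s) -> [-3, 30, 33, -1, -5, 32]
Insert -1: 33 > -1 (shift), 30 > -1 (shift), -3 <= -1 (stop) = 3 comparison(s) -> [-3, -1, 30, 33, -5, 32]
Insert -5: 33 > -5 (shift), 30 > -5 (shift), -1 > -5 (shift), -3 > -5 (shift), reached front = 4 comparison(s) -> [-5, -3, -1, 30, 33, 32]
Insert 32: 33 > 32 (shift), 30 <= 32 (stop) = 2 comparison(s) -> [-5, -3, -1, 30, 32, 33]
Total comparisons: 1 + 1 + 3 + 4 + 2 = 11


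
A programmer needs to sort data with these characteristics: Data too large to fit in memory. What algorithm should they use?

Best choice: External merge sort
Reason: Minimizes disk I/O by sequential reads/writes


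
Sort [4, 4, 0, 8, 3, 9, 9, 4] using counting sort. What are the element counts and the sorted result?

Count array: [1, 0, 0, 1, 3, 0, 0, 0, 1, 2]
(count[i] = number of elements equal to i)
Cumulative count: [1, 1, 1, 2, 5, 5, 5, 5, 6, 8]
Sorted: [0, 3, 4, 4, 4, 8, 9, 9]


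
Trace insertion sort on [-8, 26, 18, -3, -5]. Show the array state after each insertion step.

First element -8 is already 'sorted'
Insert 26: shifted 0 elements -> [-8, 26, 18, -3, -5]
Insert 18: shifted 1 elements -> [-8, 18, 26, -3, -5]
Insert -3: shifted 2 elements -> [-8, -3, 18, 26, -5]
Insert -5: shifted 3 elements -> [-8, -5, -3, 18, 26]
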